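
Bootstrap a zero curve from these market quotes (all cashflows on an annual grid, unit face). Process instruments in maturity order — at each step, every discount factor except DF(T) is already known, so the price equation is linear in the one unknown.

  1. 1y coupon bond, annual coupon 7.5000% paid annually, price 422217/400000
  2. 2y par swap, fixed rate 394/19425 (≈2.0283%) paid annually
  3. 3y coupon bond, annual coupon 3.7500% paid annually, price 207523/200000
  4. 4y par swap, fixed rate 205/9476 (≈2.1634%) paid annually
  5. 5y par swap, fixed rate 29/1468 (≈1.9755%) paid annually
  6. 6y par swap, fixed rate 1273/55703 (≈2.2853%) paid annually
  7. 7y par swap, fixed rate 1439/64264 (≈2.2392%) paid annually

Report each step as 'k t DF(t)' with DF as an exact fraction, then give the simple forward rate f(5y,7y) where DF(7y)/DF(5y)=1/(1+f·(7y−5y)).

1 1 9819/10000
2 2 4803/5000
3 3 9299/10000
4 4 459/500
5 5 567/625
6 6 8727/10000
7 7 8561/10000
f(5y,7y) = ((567/625)/(8561/10000) − 1)/(2) = 73/2446 ≈ 2.9845%

step 1 [1y] bond c/1=3/40: DF=(422217/400000 − 3/40·(0))/(1+3/40) = 9819/10000 ≈ 0.981900
step 2 [2y] swap r/1=394/19425: DF=(1 − 394/19425·(0.981900))/(1+394/19425) = 4803/5000 ≈ 0.960600
step 3 [3y] bond c/1=3/80: DF=(207523/200000 − 3/80·(0.981900+0.960600))/(1+3/80) = 9299/10000 ≈ 0.929900
step 4 [4y] swap r/1=205/9476: DF=(1 − 205/9476·(0.981900+0.960600+0.929900))/(1+205/9476) = 459/500 ≈ 0.918000
step 5 [5y] swap r/1=29/1468: DF=(1 − 29/1468·(0.981900+0.960600+0.929900+0.918000))/(1+29/1468) = 567/625 ≈ 0.907200
step 6 [6y] swap r/1=1273/55703: DF=(1 − 1273/55703·(0.981900+0.960600+0.929900+0.918000+0.907200))/(1+1273/55703) = 8727/10000 ≈ 0.872700
step 7 [7y] swap r/1=1439/64264: DF=(1 − 1439/64264·(0.981900+0.960600+0.929900+0.918000+0.907200+0.872700))/(1+1439/64264) = 8561/10000 ≈ 0.856100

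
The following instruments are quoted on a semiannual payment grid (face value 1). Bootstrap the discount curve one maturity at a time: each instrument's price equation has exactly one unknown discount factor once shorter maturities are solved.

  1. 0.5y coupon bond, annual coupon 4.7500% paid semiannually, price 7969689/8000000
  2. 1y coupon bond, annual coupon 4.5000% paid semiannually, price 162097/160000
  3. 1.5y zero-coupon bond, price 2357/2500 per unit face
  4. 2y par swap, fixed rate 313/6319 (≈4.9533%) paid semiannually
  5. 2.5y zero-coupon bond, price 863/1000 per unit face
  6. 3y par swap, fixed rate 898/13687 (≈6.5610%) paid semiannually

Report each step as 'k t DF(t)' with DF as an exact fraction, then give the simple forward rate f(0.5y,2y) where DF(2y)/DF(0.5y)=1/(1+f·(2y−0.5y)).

1 1/2 9731/10000
2 1 4847/5000
3 3/2 2357/2500
4 2 9061/10000
5 5/2 863/1000
6 3 2051/2500
f(0.5y,2y) = ((9731/10000)/(9061/10000) − 1)/(3/2) = 1340/27183 ≈ 4.9296%

step 1 [0.5y] bond c/2=19/800: DF=(7969689/8000000 − 19/800·(0))/(1+19/800) = 9731/10000 ≈ 0.973100
step 2 [1y] bond c/2=9/400: DF=(162097/160000 − 9/400·(0.973100))/(1+9/400) = 4847/5000 ≈ 0.969400
step 3 [1.5y] zero: DF = P = 2357/2500 ≈ 0.942800
step 4 [2y] swap r/2=313/12638: DF=(1 − 313/12638·(0.973100+0.969400+0.942800))/(1+313/12638) = 9061/10000 ≈ 0.906100
step 5 [2.5y] zero: DF = P = 863/1000 ≈ 0.863000
step 6 [3y] swap r/2=449/13687: DF=(1 − 449/13687·(0.973100+0.969400+0.942800+0.906100+0.863000))/(1+449/13687) = 2051/2500 ≈ 0.820400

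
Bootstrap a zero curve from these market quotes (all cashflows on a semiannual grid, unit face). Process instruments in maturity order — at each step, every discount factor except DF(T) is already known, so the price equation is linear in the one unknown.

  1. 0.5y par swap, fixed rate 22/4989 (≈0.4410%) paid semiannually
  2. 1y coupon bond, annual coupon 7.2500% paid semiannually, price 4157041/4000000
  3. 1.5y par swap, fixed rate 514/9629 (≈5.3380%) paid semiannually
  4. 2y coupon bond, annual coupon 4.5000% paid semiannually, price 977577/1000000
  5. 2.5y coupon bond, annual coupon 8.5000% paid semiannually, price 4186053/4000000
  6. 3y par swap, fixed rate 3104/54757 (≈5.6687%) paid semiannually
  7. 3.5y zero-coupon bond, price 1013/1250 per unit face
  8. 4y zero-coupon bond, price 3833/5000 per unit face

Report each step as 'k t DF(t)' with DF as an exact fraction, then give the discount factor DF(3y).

1 1/2 4989/5000
2 1 121/125
3 3/2 9229/10000
4 2 357/400
5 5/2 8497/10000
6 3 528/625
7 7/2 1013/1250
8 4 3833/5000
DF(3y) = 528/625 ≈ 0.844800

step 1 [0.5y] swap r/2=11/4989: DF=(1 − 11/4989·(0))/(1+11/4989) = 4989/5000 ≈ 0.997800
step 2 [1y] bond c/2=29/800: DF=(4157041/4000000 − 29/800·(0.997800))/(1+29/800) = 121/125 ≈ 0.968000
step 3 [1.5y] swap r/2=257/9629: DF=(1 − 257/9629·(0.997800+0.968000))/(1+257/9629) = 9229/10000 ≈ 0.922900
step 4 [2y] bond c/2=9/400: DF=(977577/1000000 − 9/400·(0.997800+0.968000+0.922900))/(1+9/400) = 357/400 ≈ 0.892500
step 5 [2.5y] bond c/2=17/400: DF=(4186053/4000000 − 17/400·(0.997800+0.968000+0.922900+0.892500))/(1+17/400) = 8497/10000 ≈ 0.849700
step 6 [3y] swap r/2=1552/54757: DF=(1 − 1552/54757·(0.997800+0.968000+0.922900+0.892500+0.849700))/(1+1552/54757) = 528/625 ≈ 0.844800
step 7 [3.5y] zero: DF = P = 1013/1250 ≈ 0.810400
step 8 [4y] zero: DF = P = 3833/5000 ≈ 0.766600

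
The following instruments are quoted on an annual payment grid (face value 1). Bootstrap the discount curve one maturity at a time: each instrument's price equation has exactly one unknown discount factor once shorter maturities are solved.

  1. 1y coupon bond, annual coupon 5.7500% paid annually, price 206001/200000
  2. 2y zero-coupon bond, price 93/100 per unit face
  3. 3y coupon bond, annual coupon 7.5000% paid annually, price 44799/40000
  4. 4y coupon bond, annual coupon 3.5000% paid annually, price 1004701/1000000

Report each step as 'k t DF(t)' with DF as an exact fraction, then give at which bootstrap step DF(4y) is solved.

step 1 [1y] bond c/1=23/400: DF=(206001/200000 − 23/400·(0))/(1+23/400) = 487/500 ≈ 0.974000
step 2 [2y] zero: DF = P = 93/100 ≈ 0.930000
step 3 [3y] bond c/1=3/40: DF=(44799/40000 − 3/40·(0.974000+0.930000))/(1+3/40) = 909/1000 ≈ 0.909000
step 4 [4y] bond c/1=7/200: DF=(1004701/1000000 − 7/200·(0.974000+0.930000+0.909000))/(1+7/200) = 2189/2500 ≈ 0.875600

1 1 487/500
2 2 93/100
3 3 909/1000
4 4 2189/2500
DF(4y) is solved at step 4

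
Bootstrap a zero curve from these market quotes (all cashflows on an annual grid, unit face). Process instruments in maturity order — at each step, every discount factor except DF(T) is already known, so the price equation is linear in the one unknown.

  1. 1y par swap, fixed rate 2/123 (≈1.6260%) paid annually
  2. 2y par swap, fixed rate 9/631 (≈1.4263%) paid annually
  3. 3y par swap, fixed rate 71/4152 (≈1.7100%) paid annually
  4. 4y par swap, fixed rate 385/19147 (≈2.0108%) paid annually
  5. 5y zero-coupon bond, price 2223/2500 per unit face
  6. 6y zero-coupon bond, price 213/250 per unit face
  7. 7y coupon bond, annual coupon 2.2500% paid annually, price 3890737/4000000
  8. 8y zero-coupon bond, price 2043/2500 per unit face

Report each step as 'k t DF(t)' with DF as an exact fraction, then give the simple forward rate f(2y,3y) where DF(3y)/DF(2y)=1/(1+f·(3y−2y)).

1 1 123/125
2 2 9721/10000
3 3 9503/10000
4 4 923/1000
5 5 2223/2500
6 6 213/250
7 7 8287/10000
8 8 2043/2500
f(2y,3y) = ((9721/10000)/(9503/10000) − 1)/(1) = 218/9503 ≈ 2.2940%

step 1 [1y] swap r/1=2/123: DF=(1 − 2/123·(0))/(1+2/123) = 123/125 ≈ 0.984000
step 2 [2y] swap r/1=9/631: DF=(1 − 9/631·(0.984000))/(1+9/631) = 9721/10000 ≈ 0.972100
step 3 [3y] swap r/1=71/4152: DF=(1 − 71/4152·(0.984000+0.972100))/(1+71/4152) = 9503/10000 ≈ 0.950300
step 4 [4y] swap r/1=385/19147: DF=(1 − 385/19147·(0.984000+0.972100+0.950300))/(1+385/19147) = 923/1000 ≈ 0.923000
step 5 [5y] zero: DF = P = 2223/2500 ≈ 0.889200
step 6 [6y] zero: DF = P = 213/250 ≈ 0.852000
step 7 [7y] bond c/1=9/400: DF=(3890737/4000000 − 9/400·(0.984000+0.972100+0.950300+0.923000+0.889200+0.852000))/(1+9/400) = 8287/10000 ≈ 0.828700
step 8 [8y] zero: DF = P = 2043/2500 ≈ 0.817200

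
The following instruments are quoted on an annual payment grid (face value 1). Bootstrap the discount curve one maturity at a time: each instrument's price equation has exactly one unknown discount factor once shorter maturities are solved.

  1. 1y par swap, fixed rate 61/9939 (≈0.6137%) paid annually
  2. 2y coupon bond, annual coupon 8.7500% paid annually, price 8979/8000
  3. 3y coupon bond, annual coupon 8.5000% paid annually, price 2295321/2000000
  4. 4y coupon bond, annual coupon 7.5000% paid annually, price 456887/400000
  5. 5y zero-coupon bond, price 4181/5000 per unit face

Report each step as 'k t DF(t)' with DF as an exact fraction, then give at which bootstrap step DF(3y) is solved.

step 1 [1y] swap r/1=61/9939: DF=(1 − 61/9939·(0))/(1+61/9939) = 9939/10000 ≈ 0.993900
step 2 [2y] bond c/1=7/80: DF=(8979/8000 − 7/80·(0.993900))/(1+7/80) = 9521/10000 ≈ 0.952100
step 3 [3y] bond c/1=17/200: DF=(2295321/2000000 − 17/200·(0.993900+0.952100))/(1+17/200) = 9053/10000 ≈ 0.905300
step 4 [4y] bond c/1=3/40: DF=(456887/400000 − 3/40·(0.993900+0.952100+0.905300))/(1+3/40) = 2159/2500 ≈ 0.863600
step 5 [5y] zero: DF = P = 4181/5000 ≈ 0.836200

1 1 9939/10000
2 2 9521/10000
3 3 9053/10000
4 4 2159/2500
5 5 4181/5000
DF(3y) is solved at step 3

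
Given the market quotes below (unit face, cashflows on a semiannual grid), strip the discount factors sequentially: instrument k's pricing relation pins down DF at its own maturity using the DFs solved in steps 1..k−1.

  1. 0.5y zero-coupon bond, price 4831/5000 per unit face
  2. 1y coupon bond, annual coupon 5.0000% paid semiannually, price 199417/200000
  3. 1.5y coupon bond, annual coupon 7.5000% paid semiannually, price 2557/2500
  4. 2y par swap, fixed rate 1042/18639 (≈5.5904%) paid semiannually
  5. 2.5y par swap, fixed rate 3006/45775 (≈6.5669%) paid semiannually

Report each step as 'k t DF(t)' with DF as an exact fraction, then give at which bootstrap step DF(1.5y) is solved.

1 1/2 4831/5000
2 1 2373/2500
3 3/2 4583/5000
4 2 4479/5000
5 5/2 8497/10000
DF(1.5y) is solved at step 3

step 1 [0.5y] zero: DF = P = 4831/5000 ≈ 0.966200
step 2 [1y] bond c/2=1/40: DF=(199417/200000 − 1/40·(0.966200))/(1+1/40) = 2373/2500 ≈ 0.949200
step 3 [1.5y] bond c/2=3/80: DF=(2557/2500 − 3/80·(0.966200+0.949200))/(1+3/80) = 4583/5000 ≈ 0.916600
step 4 [2y] swap r/2=521/18639: DF=(1 − 521/18639·(0.966200+0.949200+0.916600))/(1+521/18639) = 4479/5000 ≈ 0.895800
step 5 [2.5y] swap r/2=1503/45775: DF=(1 − 1503/45775·(0.966200+0.949200+0.916600+0.895800))/(1+1503/45775) = 8497/10000 ≈ 0.849700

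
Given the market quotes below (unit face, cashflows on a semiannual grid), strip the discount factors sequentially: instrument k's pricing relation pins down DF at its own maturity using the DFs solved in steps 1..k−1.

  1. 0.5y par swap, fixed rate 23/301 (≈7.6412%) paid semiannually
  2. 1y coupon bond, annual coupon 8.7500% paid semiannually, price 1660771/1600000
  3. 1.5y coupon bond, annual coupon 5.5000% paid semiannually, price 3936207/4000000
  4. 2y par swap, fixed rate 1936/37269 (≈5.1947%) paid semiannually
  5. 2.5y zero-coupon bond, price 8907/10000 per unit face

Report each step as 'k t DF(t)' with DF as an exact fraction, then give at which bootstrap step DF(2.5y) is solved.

step 1 [0.5y] swap r/2=23/602: DF=(1 − 23/602·(0))/(1+23/602) = 602/625 ≈ 0.963200
step 2 [1y] bond c/2=7/160: DF=(1660771/1600000 − 7/160·(0.963200))/(1+7/160) = 9541/10000 ≈ 0.954100
step 3 [1.5y] bond c/2=11/400: DF=(3936207/4000000 − 11/400·(0.963200+0.954100))/(1+11/400) = 1133/1250 ≈ 0.906400
step 4 [2y] swap r/2=968/37269: DF=(1 − 968/37269·(0.963200+0.954100+0.906400))/(1+968/37269) = 1129/1250 ≈ 0.903200
step 5 [2.5y] zero: DF = P = 8907/10000 ≈ 0.890700

1 1/2 602/625
2 1 9541/10000
3 3/2 1133/1250
4 2 1129/1250
5 5/2 8907/10000
DF(2.5y) is solved at step 5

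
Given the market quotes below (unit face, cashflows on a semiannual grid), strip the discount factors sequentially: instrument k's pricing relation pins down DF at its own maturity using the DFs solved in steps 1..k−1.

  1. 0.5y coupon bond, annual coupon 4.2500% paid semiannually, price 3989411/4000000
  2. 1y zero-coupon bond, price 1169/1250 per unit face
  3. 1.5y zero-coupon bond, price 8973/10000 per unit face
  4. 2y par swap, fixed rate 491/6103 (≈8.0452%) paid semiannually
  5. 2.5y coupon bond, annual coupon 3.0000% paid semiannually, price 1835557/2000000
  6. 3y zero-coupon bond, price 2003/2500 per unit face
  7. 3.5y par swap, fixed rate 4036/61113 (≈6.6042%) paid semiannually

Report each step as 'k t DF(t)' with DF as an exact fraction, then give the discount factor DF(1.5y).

1 1/2 4883/5000
2 1 1169/1250
3 3/2 8973/10000
4 2 8527/10000
5 5/2 8501/10000
6 3 2003/2500
7 7/2 3991/5000
DF(1.5y) = 8973/10000 ≈ 0.897300

step 1 [0.5y] bond c/2=17/800: DF=(3989411/4000000 − 17/800·(0))/(1+17/800) = 4883/5000 ≈ 0.976600
step 2 [1y] zero: DF = P = 1169/1250 ≈ 0.935200
step 3 [1.5y] zero: DF = P = 8973/10000 ≈ 0.897300
step 4 [2y] swap r/2=491/12206: DF=(1 − 491/12206·(0.976600+0.935200+0.897300))/(1+491/12206) = 8527/10000 ≈ 0.852700
step 5 [2.5y] bond c/2=3/200: DF=(1835557/2000000 − 3/200·(0.976600+0.935200+0.897300+0.852700))/(1+3/200) = 8501/10000 ≈ 0.850100
step 6 [3y] zero: DF = P = 2003/2500 ≈ 0.801200
step 7 [3.5y] swap r/2=2018/61113: DF=(1 − 2018/61113·(0.976600+0.935200+0.897300+0.852700+0.850100+0.801200))/(1+2018/61113) = 3991/5000 ≈ 0.798200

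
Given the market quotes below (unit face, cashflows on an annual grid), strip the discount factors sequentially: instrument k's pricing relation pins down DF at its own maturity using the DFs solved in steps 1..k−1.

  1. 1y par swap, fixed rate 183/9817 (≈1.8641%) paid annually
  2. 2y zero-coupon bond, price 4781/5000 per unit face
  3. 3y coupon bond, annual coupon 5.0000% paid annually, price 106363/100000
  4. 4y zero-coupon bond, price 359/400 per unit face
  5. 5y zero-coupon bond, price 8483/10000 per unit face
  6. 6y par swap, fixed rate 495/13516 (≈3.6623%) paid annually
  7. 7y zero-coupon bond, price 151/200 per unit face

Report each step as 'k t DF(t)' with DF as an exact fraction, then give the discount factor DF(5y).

1 1 9817/10000
2 2 4781/5000
3 3 9207/10000
4 4 359/400
5 5 8483/10000
6 6 401/500
7 7 151/200
DF(5y) = 8483/10000 ≈ 0.848300

step 1 [1y] swap r/1=183/9817: DF=(1 − 183/9817·(0))/(1+183/9817) = 9817/10000 ≈ 0.981700
step 2 [2y] zero: DF = P = 4781/5000 ≈ 0.956200
step 3 [3y] bond c/1=1/20: DF=(106363/100000 − 1/20·(0.981700+0.956200))/(1+1/20) = 9207/10000 ≈ 0.920700
step 4 [4y] zero: DF = P = 359/400 ≈ 0.897500
step 5 [5y] zero: DF = P = 8483/10000 ≈ 0.848300
step 6 [6y] swap r/1=495/13516: DF=(1 − 495/13516·(0.981700+0.956200+0.920700+0.897500+0.848300))/(1+495/13516) = 401/500 ≈ 0.802000
step 7 [7y] zero: DF = P = 151/200 ≈ 0.755000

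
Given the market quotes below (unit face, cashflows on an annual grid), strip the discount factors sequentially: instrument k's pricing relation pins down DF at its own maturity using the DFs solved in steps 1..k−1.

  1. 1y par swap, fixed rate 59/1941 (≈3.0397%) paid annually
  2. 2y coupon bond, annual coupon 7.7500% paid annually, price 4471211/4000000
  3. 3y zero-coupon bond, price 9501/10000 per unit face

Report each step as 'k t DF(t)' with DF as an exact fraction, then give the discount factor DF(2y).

step 1 [1y] swap r/1=59/1941: DF=(1 − 59/1941·(0))/(1+59/1941) = 1941/2000 ≈ 0.970500
step 2 [2y] bond c/1=31/400: DF=(4471211/4000000 − 31/400·(0.970500))/(1+31/400) = 2419/2500 ≈ 0.967600
step 3 [3y] zero: DF = P = 9501/10000 ≈ 0.950100

1 1 1941/2000
2 2 2419/2500
3 3 9501/10000
DF(2y) = 2419/2500 ≈ 0.967600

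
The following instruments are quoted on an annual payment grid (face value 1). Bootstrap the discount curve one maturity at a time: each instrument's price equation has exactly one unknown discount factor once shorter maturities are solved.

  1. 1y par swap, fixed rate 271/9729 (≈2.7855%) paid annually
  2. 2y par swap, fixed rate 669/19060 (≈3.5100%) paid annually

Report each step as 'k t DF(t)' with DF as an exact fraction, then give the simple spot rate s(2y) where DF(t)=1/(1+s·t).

1 1 9729/10000
2 2 9331/10000
s(2y) = (1/(9331/10000) − 1)/(2) = 669/18662 ≈ 3.5848%

step 1 [1y] swap r/1=271/9729: DF=(1 − 271/9729·(0))/(1+271/9729) = 9729/10000 ≈ 0.972900
step 2 [2y] swap r/1=669/19060: DF=(1 − 669/19060·(0.972900))/(1+669/19060) = 9331/10000 ≈ 0.933100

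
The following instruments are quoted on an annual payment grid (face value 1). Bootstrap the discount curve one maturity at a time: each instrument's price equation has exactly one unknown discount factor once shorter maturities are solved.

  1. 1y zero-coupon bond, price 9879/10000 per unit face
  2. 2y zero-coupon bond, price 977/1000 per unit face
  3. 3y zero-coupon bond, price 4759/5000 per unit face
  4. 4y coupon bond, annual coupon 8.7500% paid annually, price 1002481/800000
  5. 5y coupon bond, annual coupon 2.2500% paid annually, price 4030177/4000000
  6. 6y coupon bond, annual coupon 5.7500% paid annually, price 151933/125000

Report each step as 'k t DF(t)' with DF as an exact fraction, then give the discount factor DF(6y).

step 1 [1y] zero: DF = P = 9879/10000 ≈ 0.987900
step 2 [2y] zero: DF = P = 977/1000 ≈ 0.977000
step 3 [3y] zero: DF = P = 4759/5000 ≈ 0.951800
step 4 [4y] bond c/1=7/80: DF=(1002481/800000 − 7/80·(0.987900+0.977000+0.951800))/(1+7/80) = 1147/1250 ≈ 0.917600
step 5 [5y] bond c/1=9/400: DF=(4030177/4000000 − 9/400·(0.987900+0.977000+0.951800+0.917600))/(1+9/400) = 901/1000 ≈ 0.901000
step 6 [6y] bond c/1=23/400: DF=(151933/125000 − 23/400·(0.987900+0.977000+0.951800+0.917600+0.901000))/(1+23/400) = 8919/10000 ≈ 0.891900

1 1 9879/10000
2 2 977/1000
3 3 4759/5000
4 4 1147/1250
5 5 901/1000
6 6 8919/10000
DF(6y) = 8919/10000 ≈ 0.891900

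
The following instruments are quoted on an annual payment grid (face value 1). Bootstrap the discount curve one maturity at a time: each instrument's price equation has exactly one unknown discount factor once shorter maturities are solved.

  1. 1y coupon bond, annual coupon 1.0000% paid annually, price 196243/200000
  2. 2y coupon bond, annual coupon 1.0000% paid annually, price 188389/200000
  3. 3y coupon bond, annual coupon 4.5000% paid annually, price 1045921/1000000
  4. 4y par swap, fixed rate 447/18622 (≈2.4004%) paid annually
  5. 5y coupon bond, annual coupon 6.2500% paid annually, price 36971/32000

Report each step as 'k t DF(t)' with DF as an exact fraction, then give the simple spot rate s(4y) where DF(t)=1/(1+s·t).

1 1 1943/2000
2 2 923/1000
3 3 9193/10000
4 4 4553/5000
5 5 8683/10000
s(4y) = (1/(4553/5000) − 1)/(4) = 447/18212 ≈ 2.4544%

step 1 [1y] bond c/1=1/100: DF=(196243/200000 − 1/100·(0))/(1+1/100) = 1943/2000 ≈ 0.971500
step 2 [2y] bond c/1=1/100: DF=(188389/200000 − 1/100·(0.971500))/(1+1/100) = 923/1000 ≈ 0.923000
step 3 [3y] bond c/1=9/200: DF=(1045921/1000000 − 9/200·(0.971500+0.923000))/(1+9/200) = 9193/10000 ≈ 0.919300
step 4 [4y] swap r/1=447/18622: DF=(1 − 447/18622·(0.971500+0.923000+0.919300))/(1+447/18622) = 4553/5000 ≈ 0.910600
step 5 [5y] bond c/1=1/16: DF=(36971/32000 − 1/16·(0.971500+0.923000+0.919300+0.910600))/(1+1/16) = 8683/10000 ≈ 0.868300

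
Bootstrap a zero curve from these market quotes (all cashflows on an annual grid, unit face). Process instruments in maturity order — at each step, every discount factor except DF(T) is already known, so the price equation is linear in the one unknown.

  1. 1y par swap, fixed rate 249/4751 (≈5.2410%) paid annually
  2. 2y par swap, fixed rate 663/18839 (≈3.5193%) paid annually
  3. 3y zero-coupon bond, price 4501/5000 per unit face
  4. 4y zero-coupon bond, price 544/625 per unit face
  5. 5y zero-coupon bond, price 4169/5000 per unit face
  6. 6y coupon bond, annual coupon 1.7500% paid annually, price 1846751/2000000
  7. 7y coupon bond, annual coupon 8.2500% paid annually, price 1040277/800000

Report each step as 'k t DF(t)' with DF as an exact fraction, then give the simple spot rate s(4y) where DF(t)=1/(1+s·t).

1 1 4751/5000
2 2 9337/10000
3 3 4501/5000
4 4 544/625
5 5 4169/5000
6 6 8303/10000
7 7 7959/10000
s(4y) = (1/(544/625) − 1)/(4) = 81/2176 ≈ 3.7224%

step 1 [1y] swap r/1=249/4751: DF=(1 − 249/4751·(0))/(1+249/4751) = 4751/5000 ≈ 0.950200
step 2 [2y] swap r/1=663/18839: DF=(1 − 663/18839·(0.950200))/(1+663/18839) = 9337/10000 ≈ 0.933700
step 3 [3y] zero: DF = P = 4501/5000 ≈ 0.900200
step 4 [4y] zero: DF = P = 544/625 ≈ 0.870400
step 5 [5y] zero: DF = P = 4169/5000 ≈ 0.833800
step 6 [6y] bond c/1=7/400: DF=(1846751/2000000 − 7/400·(0.950200+0.933700+0.900200+0.870400+0.833800))/(1+7/400) = 8303/10000 ≈ 0.830300
step 7 [7y] bond c/1=33/400: DF=(1040277/800000 − 33/400·(0.950200+0.933700+0.900200+0.870400+0.833800+0.830300))/(1+33/400) = 7959/10000 ≈ 0.795900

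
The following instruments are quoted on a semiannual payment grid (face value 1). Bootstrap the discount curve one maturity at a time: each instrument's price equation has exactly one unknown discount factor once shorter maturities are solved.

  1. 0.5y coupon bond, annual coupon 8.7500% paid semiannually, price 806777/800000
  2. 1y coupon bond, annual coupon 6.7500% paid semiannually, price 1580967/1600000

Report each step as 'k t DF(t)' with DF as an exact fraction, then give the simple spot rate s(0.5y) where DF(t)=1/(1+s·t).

step 1 [0.5y] bond c/2=7/160: DF=(806777/800000 − 7/160·(0))/(1+7/160) = 4831/5000 ≈ 0.966200
step 2 [1y] bond c/2=27/800: DF=(1580967/1600000 − 27/800·(0.966200))/(1+27/800) = 9243/10000 ≈ 0.924300

1 1/2 4831/5000
2 1 9243/10000
s(0.5y) = (1/(4831/5000) − 1)/(1/2) = 338/4831 ≈ 6.9965%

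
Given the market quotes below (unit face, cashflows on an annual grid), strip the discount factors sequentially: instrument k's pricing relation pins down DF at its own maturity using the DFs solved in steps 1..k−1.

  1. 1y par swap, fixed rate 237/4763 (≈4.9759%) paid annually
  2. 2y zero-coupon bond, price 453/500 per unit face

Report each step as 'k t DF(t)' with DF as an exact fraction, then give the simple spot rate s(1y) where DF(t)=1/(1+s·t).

step 1 [1y] swap r/1=237/4763: DF=(1 − 237/4763·(0))/(1+237/4763) = 4763/5000 ≈ 0.952600
step 2 [2y] zero: DF = P = 453/500 ≈ 0.906000

1 1 4763/5000
2 2 453/500
s(1y) = (1/(4763/5000) − 1)/(1) = 237/4763 ≈ 4.9759%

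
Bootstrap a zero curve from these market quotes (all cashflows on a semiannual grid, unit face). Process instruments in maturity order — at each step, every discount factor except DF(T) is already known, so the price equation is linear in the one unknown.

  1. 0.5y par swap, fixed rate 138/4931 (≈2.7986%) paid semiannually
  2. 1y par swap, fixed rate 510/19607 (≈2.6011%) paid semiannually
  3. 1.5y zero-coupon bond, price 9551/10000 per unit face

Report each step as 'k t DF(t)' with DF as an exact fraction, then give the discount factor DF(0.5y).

step 1 [0.5y] swap r/2=69/4931: DF=(1 − 69/4931·(0))/(1+69/4931) = 4931/5000 ≈ 0.986200
step 2 [1y] swap r/2=255/19607: DF=(1 − 255/19607·(0.986200))/(1+255/19607) = 1949/2000 ≈ 0.974500
step 3 [1.5y] zero: DF = P = 9551/10000 ≈ 0.955100

1 1/2 4931/5000
2 1 1949/2000
3 3/2 9551/10000
DF(0.5y) = 4931/5000 ≈ 0.986200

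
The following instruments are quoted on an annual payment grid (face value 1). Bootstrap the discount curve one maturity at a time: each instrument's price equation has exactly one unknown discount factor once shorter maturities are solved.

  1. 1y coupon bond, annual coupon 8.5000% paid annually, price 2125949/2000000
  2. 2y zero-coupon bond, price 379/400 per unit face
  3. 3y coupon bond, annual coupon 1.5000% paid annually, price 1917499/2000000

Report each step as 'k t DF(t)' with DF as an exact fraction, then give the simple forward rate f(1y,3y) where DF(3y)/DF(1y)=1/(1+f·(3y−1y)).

step 1 [1y] bond c/1=17/200: DF=(2125949/2000000 − 17/200·(0))/(1+17/200) = 9797/10000 ≈ 0.979700
step 2 [2y] zero: DF = P = 379/400 ≈ 0.947500
step 3 [3y] bond c/1=3/200: DF=(1917499/2000000 − 3/200·(0.979700+0.947500))/(1+3/200) = 9161/10000 ≈ 0.916100

1 1 9797/10000
2 2 379/400
3 3 9161/10000
f(1y,3y) = ((9797/10000)/(9161/10000) − 1)/(2) = 318/9161 ≈ 3.4712%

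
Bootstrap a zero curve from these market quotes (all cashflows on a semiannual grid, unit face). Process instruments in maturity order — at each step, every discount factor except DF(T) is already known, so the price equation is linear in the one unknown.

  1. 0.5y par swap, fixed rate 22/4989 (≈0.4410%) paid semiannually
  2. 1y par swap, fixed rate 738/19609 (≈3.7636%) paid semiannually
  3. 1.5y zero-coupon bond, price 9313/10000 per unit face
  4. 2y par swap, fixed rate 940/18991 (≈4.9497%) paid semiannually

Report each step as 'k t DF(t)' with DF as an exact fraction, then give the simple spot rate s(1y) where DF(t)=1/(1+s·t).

step 1 [0.5y] swap r/2=11/4989: DF=(1 − 11/4989·(0))/(1+11/4989) = 4989/5000 ≈ 0.997800
step 2 [1y] swap r/2=369/19609: DF=(1 − 369/19609·(0.997800))/(1+369/19609) = 9631/10000 ≈ 0.963100
step 3 [1.5y] zero: DF = P = 9313/10000 ≈ 0.931300
step 4 [2y] swap r/2=470/18991: DF=(1 − 470/18991·(0.997800+0.963100+0.931300))/(1+470/18991) = 453/500 ≈ 0.906000

1 1/2 4989/5000
2 1 9631/10000
3 3/2 9313/10000
4 2 453/500
s(1y) = (1/(9631/10000) − 1)/(1) = 369/9631 ≈ 3.8314%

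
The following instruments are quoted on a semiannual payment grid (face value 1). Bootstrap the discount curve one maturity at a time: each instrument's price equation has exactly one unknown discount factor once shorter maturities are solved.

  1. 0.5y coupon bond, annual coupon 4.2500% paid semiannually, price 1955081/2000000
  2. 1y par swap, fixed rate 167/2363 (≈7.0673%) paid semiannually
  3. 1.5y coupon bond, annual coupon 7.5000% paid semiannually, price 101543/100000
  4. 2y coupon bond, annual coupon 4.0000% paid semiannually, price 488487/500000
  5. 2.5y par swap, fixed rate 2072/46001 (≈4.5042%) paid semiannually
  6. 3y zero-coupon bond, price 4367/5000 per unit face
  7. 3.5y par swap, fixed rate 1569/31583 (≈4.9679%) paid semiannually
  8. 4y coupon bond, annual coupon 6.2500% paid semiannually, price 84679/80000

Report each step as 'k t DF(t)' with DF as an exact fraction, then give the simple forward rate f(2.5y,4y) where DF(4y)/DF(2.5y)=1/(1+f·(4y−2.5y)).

step 1 [0.5y] bond c/2=17/800: DF=(1955081/2000000 − 17/800·(0))/(1+17/800) = 2393/2500 ≈ 0.957200
step 2 [1y] swap r/2=167/4726: DF=(1 − 167/4726·(0.957200))/(1+167/4726) = 2333/2500 ≈ 0.933200
step 3 [1.5y] bond c/2=3/80: DF=(101543/100000 − 3/80·(0.957200+0.933200))/(1+3/80) = 569/625 ≈ 0.910400
step 4 [2y] bond c/2=1/50: DF=(488487/500000 − 1/50·(0.957200+0.933200+0.910400))/(1+1/50) = 9029/10000 ≈ 0.902900
step 5 [2.5y] swap r/2=1036/46001: DF=(1 − 1036/46001·(0.957200+0.933200+0.910400+0.902900))/(1+1036/46001) = 2241/2500 ≈ 0.896400
step 6 [3y] zero: DF = P = 4367/5000 ≈ 0.873400
step 7 [3.5y] swap r/2=1569/63166: DF=(1 − 1569/63166·(0.957200+0.933200+0.910400+0.902900+0.896400+0.873400))/(1+1569/63166) = 8431/10000 ≈ 0.843100
step 8 [4y] bond c/2=1/32: DF=(84679/80000 − 1/32·(0.957200+0.933200+0.910400+0.902900+0.896400+0.873400+0.843100))/(1+1/32) = 167/200 ≈ 0.835000

1 1/2 2393/2500
2 1 2333/2500
3 3/2 569/625
4 2 9029/10000
5 5/2 2241/2500
6 3 4367/5000
7 7/2 8431/10000
8 4 167/200
f(2.5y,4y) = ((2241/2500)/(167/200) − 1)/(3/2) = 614/12525 ≈ 4.9022%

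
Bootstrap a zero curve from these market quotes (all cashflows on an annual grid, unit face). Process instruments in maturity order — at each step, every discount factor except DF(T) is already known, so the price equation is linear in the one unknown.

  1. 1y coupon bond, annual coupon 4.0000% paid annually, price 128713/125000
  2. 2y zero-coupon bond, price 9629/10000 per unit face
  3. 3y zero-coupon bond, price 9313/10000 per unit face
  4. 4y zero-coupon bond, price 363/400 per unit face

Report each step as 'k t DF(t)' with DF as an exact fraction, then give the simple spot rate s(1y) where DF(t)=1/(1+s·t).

1 1 9901/10000
2 2 9629/10000
3 3 9313/10000
4 4 363/400
s(1y) = (1/(9901/10000) − 1)/(1) = 99/9901 ≈ 0.9999%

step 1 [1y] bond c/1=1/25: DF=(128713/125000 − 1/25·(0))/(1+1/25) = 9901/10000 ≈ 0.990100
step 2 [2y] zero: DF = P = 9629/10000 ≈ 0.962900
step 3 [3y] zero: DF = P = 9313/10000 ≈ 0.931300
step 4 [4y] zero: DF = P = 363/400 ≈ 0.907500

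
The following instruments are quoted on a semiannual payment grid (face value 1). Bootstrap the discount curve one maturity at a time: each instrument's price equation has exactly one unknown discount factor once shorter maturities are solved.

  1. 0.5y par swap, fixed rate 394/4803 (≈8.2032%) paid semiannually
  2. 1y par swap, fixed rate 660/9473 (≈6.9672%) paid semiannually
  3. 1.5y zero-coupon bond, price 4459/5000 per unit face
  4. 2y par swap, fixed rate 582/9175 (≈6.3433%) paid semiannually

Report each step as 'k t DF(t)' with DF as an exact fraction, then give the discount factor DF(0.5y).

1 1/2 4803/5000
2 1 467/500
3 3/2 4459/5000
4 2 2209/2500
DF(0.5y) = 4803/5000 ≈ 0.960600

step 1 [0.5y] swap r/2=197/4803: DF=(1 − 197/4803·(0))/(1+197/4803) = 4803/5000 ≈ 0.960600
step 2 [1y] swap r/2=330/9473: DF=(1 − 330/9473·(0.960600))/(1+330/9473) = 467/500 ≈ 0.934000
step 3 [1.5y] zero: DF = P = 4459/5000 ≈ 0.891800
step 4 [2y] swap r/2=291/9175: DF=(1 − 291/9175·(0.960600+0.934000+0.891800))/(1+291/9175) = 2209/2500 ≈ 0.883600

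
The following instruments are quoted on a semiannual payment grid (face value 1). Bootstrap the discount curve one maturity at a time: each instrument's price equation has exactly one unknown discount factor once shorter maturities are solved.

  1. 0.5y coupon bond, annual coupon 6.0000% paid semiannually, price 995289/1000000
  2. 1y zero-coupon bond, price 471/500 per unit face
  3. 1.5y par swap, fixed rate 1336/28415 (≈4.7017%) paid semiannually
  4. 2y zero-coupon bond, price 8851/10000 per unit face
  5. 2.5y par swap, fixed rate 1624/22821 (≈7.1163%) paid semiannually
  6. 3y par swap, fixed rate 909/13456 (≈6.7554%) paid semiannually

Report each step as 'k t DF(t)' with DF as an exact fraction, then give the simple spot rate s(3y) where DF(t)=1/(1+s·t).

step 1 [0.5y] bond c/2=3/100: DF=(995289/1000000 − 3/100·(0))/(1+3/100) = 9663/10000 ≈ 0.966300
step 2 [1y] zero: DF = P = 471/500 ≈ 0.942000
step 3 [1.5y] swap r/2=668/28415: DF=(1 − 668/28415·(0.966300+0.942000))/(1+668/28415) = 2333/2500 ≈ 0.933200
step 4 [2y] zero: DF = P = 8851/10000 ≈ 0.885100
step 5 [2.5y] swap r/2=812/22821: DF=(1 − 812/22821·(0.966300+0.942000+0.933200+0.885100))/(1+812/22821) = 1047/1250 ≈ 0.837600
step 6 [3y] swap r/2=909/26912: DF=(1 − 909/26912·(0.966300+0.942000+0.933200+0.885100+0.837600))/(1+909/26912) = 4091/5000 ≈ 0.818200

1 1/2 9663/10000
2 1 471/500
3 3/2 2333/2500
4 2 8851/10000
5 5/2 1047/1250
6 3 4091/5000
s(3y) = (1/(4091/5000) − 1)/(3) = 303/4091 ≈ 7.4065%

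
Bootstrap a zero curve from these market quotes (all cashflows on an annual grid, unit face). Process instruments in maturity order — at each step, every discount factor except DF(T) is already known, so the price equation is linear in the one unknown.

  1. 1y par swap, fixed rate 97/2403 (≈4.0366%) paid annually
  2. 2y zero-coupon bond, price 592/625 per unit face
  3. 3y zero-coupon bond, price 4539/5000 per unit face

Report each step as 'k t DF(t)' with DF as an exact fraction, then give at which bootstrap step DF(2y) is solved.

1 1 2403/2500
2 2 592/625
3 3 4539/5000
DF(2y) is solved at step 2

step 1 [1y] swap r/1=97/2403: DF=(1 − 97/2403·(0))/(1+97/2403) = 2403/2500 ≈ 0.961200
step 2 [2y] zero: DF = P = 592/625 ≈ 0.947200
step 3 [3y] zero: DF = P = 4539/5000 ≈ 0.907800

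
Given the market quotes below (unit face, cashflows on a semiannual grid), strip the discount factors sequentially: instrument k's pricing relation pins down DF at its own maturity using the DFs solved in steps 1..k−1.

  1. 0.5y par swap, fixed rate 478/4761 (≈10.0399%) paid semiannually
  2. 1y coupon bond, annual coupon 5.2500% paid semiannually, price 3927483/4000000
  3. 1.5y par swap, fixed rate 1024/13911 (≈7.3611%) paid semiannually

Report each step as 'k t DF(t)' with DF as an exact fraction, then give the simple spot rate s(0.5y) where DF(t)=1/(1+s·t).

step 1 [0.5y] swap r/2=239/4761: DF=(1 − 239/4761·(0))/(1+239/4761) = 4761/5000 ≈ 0.952200
step 2 [1y] bond c/2=21/800: DF=(3927483/4000000 − 21/800·(0.952200))/(1+21/800) = 2331/2500 ≈ 0.932400
step 3 [1.5y] swap r/2=512/13911: DF=(1 − 512/13911·(0.952200+0.932400))/(1+512/13911) = 561/625 ≈ 0.897600

1 1/2 4761/5000
2 1 2331/2500
3 3/2 561/625
s(0.5y) = (1/(4761/5000) − 1)/(1/2) = 478/4761 ≈ 10.0399%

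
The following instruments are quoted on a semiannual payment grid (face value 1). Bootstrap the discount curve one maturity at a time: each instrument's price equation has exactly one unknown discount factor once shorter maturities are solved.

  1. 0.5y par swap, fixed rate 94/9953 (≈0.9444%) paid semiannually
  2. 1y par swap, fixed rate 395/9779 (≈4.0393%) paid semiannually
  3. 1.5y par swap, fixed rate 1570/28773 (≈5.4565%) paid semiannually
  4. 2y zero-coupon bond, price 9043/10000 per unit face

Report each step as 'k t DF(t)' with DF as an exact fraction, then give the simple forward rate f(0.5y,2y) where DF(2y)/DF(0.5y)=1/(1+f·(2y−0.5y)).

1 1/2 9953/10000
2 1 1921/2000
3 3/2 1843/2000
4 2 9043/10000
f(0.5y,2y) = ((9953/10000)/(9043/10000) − 1)/(3/2) = 1820/27129 ≈ 6.7087%

step 1 [0.5y] swap r/2=47/9953: DF=(1 − 47/9953·(0))/(1+47/9953) = 9953/10000 ≈ 0.995300
step 2 [1y] swap r/2=395/19558: DF=(1 − 395/19558·(0.995300))/(1+395/19558) = 1921/2000 ≈ 0.960500
step 3 [1.5y] swap r/2=785/28773: DF=(1 − 785/28773·(0.995300+0.960500))/(1+785/28773) = 1843/2000 ≈ 0.921500
step 4 [2y] zero: DF = P = 9043/10000 ≈ 0.904300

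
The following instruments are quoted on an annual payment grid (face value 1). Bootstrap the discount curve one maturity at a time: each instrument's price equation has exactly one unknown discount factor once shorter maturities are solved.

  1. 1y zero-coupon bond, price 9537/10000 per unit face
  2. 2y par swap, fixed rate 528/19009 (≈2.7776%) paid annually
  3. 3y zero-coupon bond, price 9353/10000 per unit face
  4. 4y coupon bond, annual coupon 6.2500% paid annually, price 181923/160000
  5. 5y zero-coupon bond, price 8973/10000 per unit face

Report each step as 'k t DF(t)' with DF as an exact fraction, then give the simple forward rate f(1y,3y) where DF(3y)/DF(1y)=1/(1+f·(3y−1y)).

1 1 9537/10000
2 2 592/625
3 3 9353/10000
4 4 9033/10000
5 5 8973/10000
f(1y,3y) = ((9537/10000)/(9353/10000) − 1)/(2) = 92/9353 ≈ 0.9836%

step 1 [1y] zero: DF = P = 9537/10000 ≈ 0.953700
step 2 [2y] swap r/1=528/19009: DF=(1 − 528/19009·(0.953700))/(1+528/19009) = 592/625 ≈ 0.947200
step 3 [3y] zero: DF = P = 9353/10000 ≈ 0.935300
step 4 [4y] bond c/1=1/16: DF=(181923/160000 − 1/16·(0.953700+0.947200+0.935300))/(1+1/16) = 9033/10000 ≈ 0.903300
step 5 [5y] zero: DF = P = 8973/10000 ≈ 0.897300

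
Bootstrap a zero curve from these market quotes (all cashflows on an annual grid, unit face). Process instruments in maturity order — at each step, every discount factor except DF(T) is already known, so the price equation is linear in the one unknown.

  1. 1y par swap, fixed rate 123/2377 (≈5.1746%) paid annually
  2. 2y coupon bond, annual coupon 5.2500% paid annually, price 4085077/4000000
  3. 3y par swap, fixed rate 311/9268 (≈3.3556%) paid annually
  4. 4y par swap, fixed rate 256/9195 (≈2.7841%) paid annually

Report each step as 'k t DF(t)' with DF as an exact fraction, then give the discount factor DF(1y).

1 1 2377/2500
2 2 9229/10000
3 3 9067/10000
4 4 561/625
DF(1y) = 2377/2500 ≈ 0.950800

step 1 [1y] swap r/1=123/2377: DF=(1 − 123/2377·(0))/(1+123/2377) = 2377/2500 ≈ 0.950800
step 2 [2y] bond c/1=21/400: DF=(4085077/4000000 − 21/400·(0.950800))/(1+21/400) = 9229/10000 ≈ 0.922900
step 3 [3y] swap r/1=311/9268: DF=(1 − 311/9268·(0.950800+0.922900))/(1+311/9268) = 9067/10000 ≈ 0.906700
step 4 [4y] swap r/1=256/9195: DF=(1 − 256/9195·(0.950800+0.922900+0.906700))/(1+256/9195) = 561/625 ≈ 0.897600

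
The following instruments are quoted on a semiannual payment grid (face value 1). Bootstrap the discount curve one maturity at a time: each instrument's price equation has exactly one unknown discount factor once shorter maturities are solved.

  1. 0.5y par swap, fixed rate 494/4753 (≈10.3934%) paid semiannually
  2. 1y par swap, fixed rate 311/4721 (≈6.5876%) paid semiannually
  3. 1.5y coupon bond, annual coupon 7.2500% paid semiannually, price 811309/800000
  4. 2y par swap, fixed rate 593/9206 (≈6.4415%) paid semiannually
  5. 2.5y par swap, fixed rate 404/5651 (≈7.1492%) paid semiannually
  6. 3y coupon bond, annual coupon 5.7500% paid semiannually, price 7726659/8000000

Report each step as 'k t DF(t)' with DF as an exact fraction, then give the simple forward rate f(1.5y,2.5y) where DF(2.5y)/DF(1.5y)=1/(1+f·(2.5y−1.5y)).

1 1/2 4753/5000
2 1 4689/5000
3 3/2 4563/5000
4 2 4407/5000
5 5/2 524/625
6 3 13/16
f(1.5y,2.5y) = ((4563/5000)/(524/625) − 1)/(1) = 371/4192 ≈ 8.8502%

step 1 [0.5y] swap r/2=247/4753: DF=(1 − 247/4753·(0))/(1+247/4753) = 4753/5000 ≈ 0.950600
step 2 [1y] swap r/2=311/9442: DF=(1 − 311/9442·(0.950600))/(1+311/9442) = 4689/5000 ≈ 0.937800
step 3 [1.5y] bond c/2=29/800: DF=(811309/800000 − 29/800·(0.950600+0.937800))/(1+29/800) = 4563/5000 ≈ 0.912600
step 4 [2y] swap r/2=593/18412: DF=(1 − 593/18412·(0.950600+0.937800+0.912600))/(1+593/18412) = 4407/5000 ≈ 0.881400
step 5 [2.5y] swap r/2=202/5651: DF=(1 − 202/5651·(0.950600+0.937800+0.912600+0.881400))/(1+202/5651) = 524/625 ≈ 0.838400
step 6 [3y] bond c/2=23/800: DF=(7726659/8000000 − 23/800·(0.950600+0.937800+0.912600+0.881400+0.838400))/(1+23/800) = 13/16 ≈ 0.812500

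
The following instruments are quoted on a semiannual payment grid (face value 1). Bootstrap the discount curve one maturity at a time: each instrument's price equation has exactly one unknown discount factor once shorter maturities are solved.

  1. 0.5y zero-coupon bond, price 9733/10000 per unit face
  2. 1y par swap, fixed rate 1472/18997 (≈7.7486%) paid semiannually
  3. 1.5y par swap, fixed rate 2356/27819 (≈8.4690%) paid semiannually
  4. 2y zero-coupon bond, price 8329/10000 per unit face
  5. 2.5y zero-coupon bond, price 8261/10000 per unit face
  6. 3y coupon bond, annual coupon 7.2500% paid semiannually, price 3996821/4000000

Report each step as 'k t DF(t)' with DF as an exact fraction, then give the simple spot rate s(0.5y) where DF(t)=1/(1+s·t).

1 1/2 9733/10000
2 1 579/625
3 3/2 4411/5000
4 2 8329/10000
5 5/2 8261/10000
6 3 8089/10000
s(0.5y) = (1/(9733/10000) − 1)/(1/2) = 534/9733 ≈ 5.4865%

step 1 [0.5y] zero: DF = P = 9733/10000 ≈ 0.973300
step 2 [1y] swap r/2=736/18997: DF=(1 − 736/18997·(0.973300))/(1+736/18997) = 579/625 ≈ 0.926400
step 3 [1.5y] swap r/2=1178/27819: DF=(1 − 1178/27819·(0.973300+0.926400))/(1+1178/27819) = 4411/5000 ≈ 0.882200
step 4 [2y] zero: DF = P = 8329/10000 ≈ 0.832900
step 5 [2.5y] zero: DF = P = 8261/10000 ≈ 0.826100
step 6 [3y] bond c/2=29/800: DF=(3996821/4000000 − 29/800·(0.973300+0.926400+0.882200+0.832900+0.826100))/(1+29/800) = 8089/10000 ≈ 0.808900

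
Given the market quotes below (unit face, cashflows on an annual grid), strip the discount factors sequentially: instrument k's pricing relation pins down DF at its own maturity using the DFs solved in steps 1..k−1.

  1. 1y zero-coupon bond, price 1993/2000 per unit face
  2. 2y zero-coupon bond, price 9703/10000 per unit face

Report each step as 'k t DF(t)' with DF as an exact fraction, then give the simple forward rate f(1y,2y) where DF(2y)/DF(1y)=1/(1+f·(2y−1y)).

1 1 1993/2000
2 2 9703/10000
f(1y,2y) = ((1993/2000)/(9703/10000) − 1)/(1) = 262/9703 ≈ 2.7002%

step 1 [1y] zero: DF = P = 1993/2000 ≈ 0.996500
step 2 [2y] zero: DF = P = 9703/10000 ≈ 0.970300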